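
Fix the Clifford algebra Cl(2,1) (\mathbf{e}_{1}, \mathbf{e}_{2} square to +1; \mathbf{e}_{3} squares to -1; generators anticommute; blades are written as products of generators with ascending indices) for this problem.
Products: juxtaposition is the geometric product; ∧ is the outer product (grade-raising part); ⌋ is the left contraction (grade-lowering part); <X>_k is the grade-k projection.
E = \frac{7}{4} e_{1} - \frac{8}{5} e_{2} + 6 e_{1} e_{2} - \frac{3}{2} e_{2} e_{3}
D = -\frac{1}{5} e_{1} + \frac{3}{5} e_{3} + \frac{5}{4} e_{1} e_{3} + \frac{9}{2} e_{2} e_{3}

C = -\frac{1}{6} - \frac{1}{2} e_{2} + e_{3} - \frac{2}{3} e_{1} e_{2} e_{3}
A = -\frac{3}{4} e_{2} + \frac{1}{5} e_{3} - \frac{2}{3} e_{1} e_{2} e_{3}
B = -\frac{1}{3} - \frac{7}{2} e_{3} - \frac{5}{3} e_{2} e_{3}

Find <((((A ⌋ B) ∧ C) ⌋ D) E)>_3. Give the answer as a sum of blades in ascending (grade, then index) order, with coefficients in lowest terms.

step 1: \frac{7}{10} - \frac{1}{3} e_{2} + \frac{5}{4} e_{3}
step 2: -\frac{7}{60} - \frac{53}{180} e_{2} + \frac{59}{120} e_{3} + \frac{7}{24} e_{2} e_{3} - \frac{7}{15} e_{1} e_{2} e_{3}
step 3: \frac{407}{400} + \frac{1531}{2400} e_{1} + \frac{177}{80} e_{2} - \frac{279}{200} e_{3} - \frac{7}{48} e_{1} e_{3} - \frac{21}{40} e_{2} e_{3}
step 4: -\frac{15707}{9600} - \frac{18391}{1600} e_{1} + \frac{1073}{250} e_{2} - \frac{18737}{4800} e_{3} + \frac{34349}{24000} e_{1} e_{2} + \frac{4473}{800} e_{1} e_{3} - \frac{18533}{4000} e_{2} e_{3} - \frac{50299}{4800} e_{1} e_{2} e_{3}
step 5: -\frac{50299}{4800} e_{1} e_{2} e_{3}
Answer: -\frac{50299}{4800} e_{1} e_{2} e_{3}


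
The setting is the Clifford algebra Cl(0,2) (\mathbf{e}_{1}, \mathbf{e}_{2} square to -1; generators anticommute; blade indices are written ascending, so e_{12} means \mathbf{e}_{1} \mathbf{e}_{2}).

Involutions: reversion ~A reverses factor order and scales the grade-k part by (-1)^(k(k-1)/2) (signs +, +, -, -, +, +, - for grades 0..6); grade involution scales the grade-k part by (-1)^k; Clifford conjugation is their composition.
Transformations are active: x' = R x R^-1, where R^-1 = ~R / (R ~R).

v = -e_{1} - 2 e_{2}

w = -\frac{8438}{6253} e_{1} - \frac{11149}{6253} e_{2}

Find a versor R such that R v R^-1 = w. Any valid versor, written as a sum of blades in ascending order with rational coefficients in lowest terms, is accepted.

Since q(v) = q(w) = -5, the sum R = v + w = -\frac{14691}{6253} e_{1} - \frac{23655}{6253} e_{2} does the job whenever invertible.
Answer: -\frac{14691}{6253} e_{1} - \frac{23655}{6253} e_{2}


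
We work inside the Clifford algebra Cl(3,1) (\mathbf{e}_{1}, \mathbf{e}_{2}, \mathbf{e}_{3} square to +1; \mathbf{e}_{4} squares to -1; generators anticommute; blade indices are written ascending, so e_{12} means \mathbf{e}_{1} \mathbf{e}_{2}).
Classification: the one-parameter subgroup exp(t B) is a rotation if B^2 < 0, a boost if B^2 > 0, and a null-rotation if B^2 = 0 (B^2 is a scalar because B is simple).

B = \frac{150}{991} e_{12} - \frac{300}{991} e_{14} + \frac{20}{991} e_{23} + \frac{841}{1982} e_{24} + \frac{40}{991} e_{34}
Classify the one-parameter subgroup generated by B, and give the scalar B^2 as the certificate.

B^2 term by term: the squares give (\frac{150}{991})^2*(e_{12})^2 + (-\frac{300}{991})^2*(e_{14})^2 + (\frac{20}{991})^2*(e_{23})^2 + (\frac{841}{1982})^2*(e_{24})^2 + (\frac{40}{991})^2*(e_{34})^2 = \frac{22500}{982081}*(-1) + \frac{90000}{982081}*(+1) + \frac{400}{982081}*(-1) + \frac{707281}{3928324}*(+1) + \frac{1600}{982081}*(+1) = \frac{1}{4} (each basis 2-blade squares to minus the product of its generators' squares); cross terms between blades sharing an index anticommute and cancel; the commuting (index-disjoint) pairs give grade-4 terms 2*c*c'*(blade product), which cancel blade by blade — e_{1234}: \frac{12000}{982081} - \frac{12000}{982081} = 0 — confirming B is simple. So B^2 = \frac{1}{4}.
Answer: boost, certificate B^2 = \frac{1}{4}. The class reads off the invariant scalar \frac{1}{4} directly.


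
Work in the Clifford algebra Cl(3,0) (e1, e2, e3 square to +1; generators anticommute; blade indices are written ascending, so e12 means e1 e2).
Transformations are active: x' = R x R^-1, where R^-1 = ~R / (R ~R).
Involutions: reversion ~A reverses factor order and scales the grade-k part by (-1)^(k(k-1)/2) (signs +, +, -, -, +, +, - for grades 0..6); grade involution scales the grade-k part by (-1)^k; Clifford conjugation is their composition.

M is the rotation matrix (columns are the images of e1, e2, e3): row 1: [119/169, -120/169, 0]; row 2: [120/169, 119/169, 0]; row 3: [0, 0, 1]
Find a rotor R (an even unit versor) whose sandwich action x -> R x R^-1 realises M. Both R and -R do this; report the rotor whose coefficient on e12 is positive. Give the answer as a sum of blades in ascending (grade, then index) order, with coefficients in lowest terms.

Method: write R = a + b12*e12 + b13*e13 + b23*e23 with a^2 + b12^2 + b13^2 + b23^2 = 1 (so R^-1 = ~R). Expanding the columns R e_j ~R gives tr M = 4a^2 - 1 and, from the antisymmetric part, M21 - M12 = -4a*b12, M13 - M31 = 4a*b13, M32 - M23 = -4a*b23.
Here tr M = 407/169, so a^2 = (1 + tr M)/4 = 144/169 and a = ±12/13. Taking a = 12/13: M21 - M12 = 240/169, M13 - M31 = 0, M32 - M23 = 0, giving b12 = -5/13, b13 = 0, b23 = 0, i.e. R = 12/13 - 5/13*e12.
Its e12 coefficient is negative, so report the other preimage -R.
Answer: -12/13 + 5/13*e12. Sheet selection: the two-to-one cover makes ±R indistinguishable at the matrix level (trace 407/169), so uniqueness comes from the required sign on e12.


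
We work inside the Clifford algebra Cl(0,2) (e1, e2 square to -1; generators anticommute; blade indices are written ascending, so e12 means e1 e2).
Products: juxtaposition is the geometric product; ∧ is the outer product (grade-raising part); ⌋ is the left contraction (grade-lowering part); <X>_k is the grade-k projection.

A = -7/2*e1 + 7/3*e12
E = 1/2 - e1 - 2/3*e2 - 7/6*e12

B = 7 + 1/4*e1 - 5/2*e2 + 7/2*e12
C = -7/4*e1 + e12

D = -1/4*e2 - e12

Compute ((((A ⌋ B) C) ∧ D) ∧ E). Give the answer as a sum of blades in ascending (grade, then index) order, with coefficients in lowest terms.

step 1: -175/24 + 49/4*e2
step 2: 2401/96*e1 + 679/48*e12
step 3: -2401/384*e12
step 4: -2401/768*e12
Answer: -2401/768*e12


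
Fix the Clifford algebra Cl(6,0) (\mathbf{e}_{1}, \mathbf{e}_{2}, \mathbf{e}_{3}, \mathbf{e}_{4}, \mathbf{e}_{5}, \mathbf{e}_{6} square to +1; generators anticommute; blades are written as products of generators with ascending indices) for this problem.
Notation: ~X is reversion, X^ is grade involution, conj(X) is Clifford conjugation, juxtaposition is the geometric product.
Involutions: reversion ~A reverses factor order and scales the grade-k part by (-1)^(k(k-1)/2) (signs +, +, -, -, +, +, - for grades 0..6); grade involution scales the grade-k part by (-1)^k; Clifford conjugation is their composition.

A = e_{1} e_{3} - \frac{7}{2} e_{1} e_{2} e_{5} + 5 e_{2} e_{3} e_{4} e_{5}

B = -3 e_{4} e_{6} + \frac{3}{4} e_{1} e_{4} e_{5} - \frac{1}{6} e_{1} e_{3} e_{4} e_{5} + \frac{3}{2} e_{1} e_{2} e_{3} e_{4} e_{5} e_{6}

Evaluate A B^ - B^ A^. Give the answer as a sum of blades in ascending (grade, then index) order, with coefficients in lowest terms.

first term: \frac{5}{6} e_{1} e_{2} + \frac{15}{2} e_{1} e_{6} - \frac{21}{8} e_{2} e_{4} + \frac{1}{6} e_{4} e_{5} + \frac{15}{4} e_{1} e_{2} e_{3} + \frac{7}{12} e_{2} e_{3} e_{4} + \frac{3}{4} e_{3} e_{4} e_{5} + \frac{21}{4} e_{3} e_{4} e_{6} - 3 e_{1} e_{3} e_{4} e_{6} + 15 e_{2} e_{3} e_{5} e_{6} + \frac{3}{2} e_{2} e_{4} e_{5} e_{6} - \frac{21}{2} e_{1} e_{2} e_{4} e_{5} e_{6}
second term: -\frac{5}{6} e_{1} e_{2} + \frac{15}{2} e_{1} e_{6} - \frac{21}{8} e_{2} e_{4} + \frac{1}{6} e_{4} e_{5} + \frac{15}{4} e_{1} e_{2} e_{3} - \frac{7}{12} e_{2} e_{3} e_{4} - \frac{3}{4} e_{3} e_{4} e_{5} + \frac{21}{4} e_{3} e_{4} e_{6} - 3 e_{1} e_{3} e_{4} e_{6} - 15 e_{2} e_{3} e_{5} e_{6} + \frac{3}{2} e_{2} e_{4} e_{5} e_{6} + \frac{21}{2} e_{1} e_{2} e_{4} e_{5} e_{6}
Answer: \frac{5}{3} e_{1} e_{2} + \frac{7}{6} e_{2} e_{3} e_{4} + \frac{3}{2} e_{3} e_{4} e_{5} + 30 e_{2} e_{3} e_{5} e_{6} - 21 e_{1} e_{2} e_{4} e_{5} e_{6}


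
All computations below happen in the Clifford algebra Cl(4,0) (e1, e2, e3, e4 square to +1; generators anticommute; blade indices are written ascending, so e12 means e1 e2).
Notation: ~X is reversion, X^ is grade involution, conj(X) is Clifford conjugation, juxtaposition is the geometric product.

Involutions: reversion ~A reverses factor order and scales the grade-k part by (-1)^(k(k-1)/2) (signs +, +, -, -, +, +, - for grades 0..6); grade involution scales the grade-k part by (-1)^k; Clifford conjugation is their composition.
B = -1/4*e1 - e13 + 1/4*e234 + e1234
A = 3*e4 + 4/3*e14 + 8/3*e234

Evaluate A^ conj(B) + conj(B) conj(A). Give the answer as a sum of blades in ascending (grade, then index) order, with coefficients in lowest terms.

first term: 2/3 - 8/3*e1 - 1/3*e4 + 3/4*e14 - 25/12*e23 + 4/3*e34 + 10/3*e123 - 8/3*e124 - 3*e134 + 2/3*e1234
second term: -2/3 - 8/3*e1 - 1/3*e4 - 3/4*e14 + 7/12*e23 + 4/3*e34 - 8/3*e123 - 8/3*e124 - 3*e134 + 2/3*e1234
Answer: -16/3*e1 - 2/3*e4 - 3/2*e23 + 8/3*e34 + 2/3*e123 - 16/3*e124 - 6*e134 + 4/3*e1234


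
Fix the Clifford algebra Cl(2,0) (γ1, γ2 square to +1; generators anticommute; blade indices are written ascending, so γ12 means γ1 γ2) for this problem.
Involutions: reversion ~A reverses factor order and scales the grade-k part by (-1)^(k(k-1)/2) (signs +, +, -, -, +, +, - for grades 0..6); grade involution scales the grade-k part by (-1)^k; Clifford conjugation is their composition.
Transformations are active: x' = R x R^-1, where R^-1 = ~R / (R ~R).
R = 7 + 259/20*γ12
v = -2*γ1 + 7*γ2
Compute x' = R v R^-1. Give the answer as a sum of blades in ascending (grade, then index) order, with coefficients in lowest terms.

~R = 7 - 259/20*γ12, and R ~R = 86681/400, so R^-1 = ~R / (86681/400).
R v = 1533/20*γ1 + 749/10*γ2
Answer: 12298/1769*γ1 - 3823/1769*γ2


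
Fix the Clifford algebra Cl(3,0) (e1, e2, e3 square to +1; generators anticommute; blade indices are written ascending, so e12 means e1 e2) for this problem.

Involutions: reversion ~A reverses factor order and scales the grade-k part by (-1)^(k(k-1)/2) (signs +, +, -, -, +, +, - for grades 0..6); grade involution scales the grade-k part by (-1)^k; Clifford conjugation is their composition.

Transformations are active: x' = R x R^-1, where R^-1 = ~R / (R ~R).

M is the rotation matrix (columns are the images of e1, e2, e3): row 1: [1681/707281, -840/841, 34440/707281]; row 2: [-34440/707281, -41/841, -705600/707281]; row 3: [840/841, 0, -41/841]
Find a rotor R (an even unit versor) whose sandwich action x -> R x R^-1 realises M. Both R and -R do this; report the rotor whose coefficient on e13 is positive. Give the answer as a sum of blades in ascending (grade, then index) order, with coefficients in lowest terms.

Method: write R = a + b12*e12 + b13*e13 + b23*e23 with a^2 + b12^2 + b13^2 + b23^2 = 1 (so R^-1 = ~R). Expanding the columns R e_j ~R gives tr M = 4a^2 - 1 and, from the antisymmetric part, M21 - M12 = -4a*b12, M13 - M31 = 4a*b13, M32 - M23 = -4a*b23.
Here tr M = -67281/707281, so a^2 = (1 + tr M)/4 = 160000/707281 and a = ±400/841. Taking a = 400/841: M21 - M12 = 672000/707281, M13 - M31 = -672000/707281, M32 - M23 = 705600/707281, giving b12 = -420/841, b13 = -420/841, b23 = -441/841, i.e. R = 400/841 - 420/841*e12 - 420/841*e13 - 441/841*e23.
Its e13 coefficient is negative, so report the other preimage -R.
Answer: -400/841 + 420/841*e12 + 420/841*e13 + 441/841*e23. Why the constraint matters: R and -R act identically through the sandwich — M has trace -67281/707281 either way — so only the sign condition on e13 picks one of the two preimages.


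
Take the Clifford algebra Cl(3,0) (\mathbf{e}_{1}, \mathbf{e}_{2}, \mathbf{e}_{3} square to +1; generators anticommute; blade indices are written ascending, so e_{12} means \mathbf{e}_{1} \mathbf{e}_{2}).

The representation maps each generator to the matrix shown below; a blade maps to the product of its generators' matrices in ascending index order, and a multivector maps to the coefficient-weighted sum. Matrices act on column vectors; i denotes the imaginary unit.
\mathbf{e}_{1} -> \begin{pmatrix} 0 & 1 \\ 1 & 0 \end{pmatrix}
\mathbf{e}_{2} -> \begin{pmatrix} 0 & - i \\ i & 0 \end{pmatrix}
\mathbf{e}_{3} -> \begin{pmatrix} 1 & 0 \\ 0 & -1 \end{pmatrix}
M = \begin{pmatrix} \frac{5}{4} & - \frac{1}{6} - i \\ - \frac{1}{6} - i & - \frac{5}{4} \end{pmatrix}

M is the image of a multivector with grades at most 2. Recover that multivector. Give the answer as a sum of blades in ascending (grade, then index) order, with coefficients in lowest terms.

Method: 1, rho(e_{1}), rho(e_{2}), rho(e_{3}) form a trace-orthogonal basis of the 2x2 complex matrices (tr(X Y) = 2 if X = Y, else 0), so M = m0*1 + m1*rho(e_{1}) + m2*rho(e_{2}) + m3*rho(e_{3}) with m0 = tr(M)/2 = 0, m1 = tr(M rho(e_{1}))/2 = - \frac{1}{6} - i, m2 = tr(M rho(e_{2}))/2 = 0, m3 = tr(M rho(e_{3}))/2 = \frac{5}{4}.
Multiplying table entries, the bivector images are rho(e_{12}) = i*rho(e_{3}), rho(e_{13}) = -i*rho(e_{2}), rho(e_{23}) = i*rho(e_{1}); with real blade coefficients the real parts of m0..m3 are the coefficients of 1, e_{1}, e_{2}, e_{3} and the imaginary parts give the bivectors (e_{23}: Im m1, e_{13}: -Im m2, e_{12}: Im m3).
Answer: -\frac{1}{6} e_{1} + \frac{5}{4} e_{3} - e_{23}


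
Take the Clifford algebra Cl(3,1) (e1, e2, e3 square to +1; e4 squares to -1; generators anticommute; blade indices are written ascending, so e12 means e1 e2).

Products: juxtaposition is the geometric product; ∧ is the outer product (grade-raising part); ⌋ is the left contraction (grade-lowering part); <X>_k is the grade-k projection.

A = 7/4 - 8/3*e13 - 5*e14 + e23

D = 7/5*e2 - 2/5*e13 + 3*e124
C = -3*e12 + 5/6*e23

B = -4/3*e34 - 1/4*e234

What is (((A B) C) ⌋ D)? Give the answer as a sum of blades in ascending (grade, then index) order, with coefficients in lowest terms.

step 1: 1/4*e4 + 20/3*e13 + 32/9*e14 - 4/3*e24 - 7/3*e34 - 5/4*e123 - 2/3*e124 - 7/16*e234
step 2: 25/24*e1 - 15/4*e3 - 157/96*e4 - 50/9*e12 - 4*e14 - 20*e23 - 157/18*e24 - 10/9*e34 - 3/4*e124 - 269/144*e134 + 5/24*e234 + 269/27*e1234
step 3: -9/4 - 83/3*e1 + 12*e2 - 5/12*e3 + 50/3*e4 + 157/32*e12 + 25/8*e24
Answer: -9/4 - 83/3*e1 + 12*e2 - 5/12*e3 + 50/3*e4 + 157/32*e12 + 25/8*e24


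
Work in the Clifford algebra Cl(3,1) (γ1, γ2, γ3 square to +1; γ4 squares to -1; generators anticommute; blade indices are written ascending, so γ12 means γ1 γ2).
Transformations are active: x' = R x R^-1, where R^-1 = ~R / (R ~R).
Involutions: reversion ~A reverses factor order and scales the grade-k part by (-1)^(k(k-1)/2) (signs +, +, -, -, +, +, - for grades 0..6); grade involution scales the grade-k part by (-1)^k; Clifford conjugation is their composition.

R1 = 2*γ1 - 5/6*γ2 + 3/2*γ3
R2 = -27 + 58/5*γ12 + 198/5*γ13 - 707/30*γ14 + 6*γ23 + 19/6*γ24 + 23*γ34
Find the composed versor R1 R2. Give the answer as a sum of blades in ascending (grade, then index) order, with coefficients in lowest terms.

Distribute over the terms of R1 (each basis-blade product reordered to ascending indices, repeated generators contracted through their squares):
(2*γ1) R2 = -54*γ1 + 116/5*γ2 + 396/5*γ3 - 707/15*γ4 + 12*γ123 + 19/3*γ124 + 46*γ134
(-5/6*γ2) R2 = 29/3*γ1 + 45/2*γ2 - 5*γ3 - 95/36*γ4 + 33*γ123 - 707/36*γ124 - 115/6*γ234
(3/2*γ3) R2 = -297/5*γ1 - 9*γ2 - 81/2*γ3 + 69/2*γ4 + 87/5*γ123 + 707/20*γ134 - 19/4*γ234
Summing the partial products and collecting blades:
Answer: -1556/15*γ1 + 367/10*γ2 + 337/10*γ3 - 2749/180*γ4 + 312/5*γ123 - 479/36*γ124 + 1627/20*γ134 - 287/12*γ234


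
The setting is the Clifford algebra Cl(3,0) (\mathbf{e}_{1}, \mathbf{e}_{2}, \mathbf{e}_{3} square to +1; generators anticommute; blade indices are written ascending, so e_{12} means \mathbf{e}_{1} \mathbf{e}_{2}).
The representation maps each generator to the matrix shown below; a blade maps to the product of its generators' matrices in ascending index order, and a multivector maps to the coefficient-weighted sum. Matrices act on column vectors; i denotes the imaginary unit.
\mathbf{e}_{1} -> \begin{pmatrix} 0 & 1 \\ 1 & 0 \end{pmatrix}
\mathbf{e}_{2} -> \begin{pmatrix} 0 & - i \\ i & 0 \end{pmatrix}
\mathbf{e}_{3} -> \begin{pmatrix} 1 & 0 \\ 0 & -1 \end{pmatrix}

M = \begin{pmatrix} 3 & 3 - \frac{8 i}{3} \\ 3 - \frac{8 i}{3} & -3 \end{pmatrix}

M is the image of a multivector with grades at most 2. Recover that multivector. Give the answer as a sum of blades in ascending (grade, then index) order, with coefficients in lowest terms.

Method: 1, rho(e_{1}), rho(e_{2}), rho(e_{3}) form a trace-orthogonal basis of the 2x2 complex matrices (tr(X Y) = 2 if X = Y, else 0), so M = m0*1 + m1*rho(e_{1}) + m2*rho(e_{2}) + m3*rho(e_{3}) with m0 = tr(M)/2 = 0, m1 = tr(M rho(e_{1}))/2 = 3 - \frac{8 i}{3}, m2 = tr(M rho(e_{2}))/2 = 0, m3 = tr(M rho(e_{3}))/2 = 3.
Multiplying table entries, the bivector images are rho(e_{12}) = i*rho(e_{3}), rho(e_{13}) = -i*rho(e_{2}), rho(e_{23}) = i*rho(e_{1}); with real blade coefficients the real parts of m0..m3 are the coefficients of 1, e_{1}, e_{2}, e_{3} and the imaginary parts give the bivectors (e_{23}: Im m1, e_{13}: -Im m2, e_{12}: Im m3).
Answer: 3 e_{1} + 3 e_{3} - \frac{8}{3} e_{23}


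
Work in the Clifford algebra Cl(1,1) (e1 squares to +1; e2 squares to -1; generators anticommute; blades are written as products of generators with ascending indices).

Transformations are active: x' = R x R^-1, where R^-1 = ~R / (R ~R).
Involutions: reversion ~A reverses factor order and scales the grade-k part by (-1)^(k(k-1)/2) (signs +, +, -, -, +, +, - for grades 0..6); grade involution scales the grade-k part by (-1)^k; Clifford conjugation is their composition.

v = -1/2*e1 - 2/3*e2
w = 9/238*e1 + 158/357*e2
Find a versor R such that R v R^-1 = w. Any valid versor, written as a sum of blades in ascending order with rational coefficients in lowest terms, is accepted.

Take R = v + w = -55/119*e1 - 80/357*e2. Because q(v) = q(w) = -7/36, conjugation by R sends v exactly to w.
Answer: -55/119*e1 - 80/357*e2


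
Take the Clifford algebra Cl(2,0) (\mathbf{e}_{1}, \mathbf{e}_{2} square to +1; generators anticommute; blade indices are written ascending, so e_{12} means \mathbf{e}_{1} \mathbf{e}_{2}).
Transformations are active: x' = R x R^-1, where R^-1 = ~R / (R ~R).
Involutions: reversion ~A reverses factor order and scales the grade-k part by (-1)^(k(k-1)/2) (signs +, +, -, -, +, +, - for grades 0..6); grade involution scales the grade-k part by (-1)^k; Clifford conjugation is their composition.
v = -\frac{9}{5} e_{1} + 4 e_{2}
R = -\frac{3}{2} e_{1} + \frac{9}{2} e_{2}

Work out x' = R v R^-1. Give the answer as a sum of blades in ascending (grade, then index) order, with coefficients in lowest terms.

~R = -\frac{3}{2} e_{1} + \frac{9}{2} e_{2}, and R ~R = \frac{45}{2}, so R^-1 = ~R / (\frac{45}{2}).
R v = \frac{207}{10} + \frac{21}{10} e_{12}
Answer: -\frac{24}{25} e_{1} + \frac{107}{25} e_{2}


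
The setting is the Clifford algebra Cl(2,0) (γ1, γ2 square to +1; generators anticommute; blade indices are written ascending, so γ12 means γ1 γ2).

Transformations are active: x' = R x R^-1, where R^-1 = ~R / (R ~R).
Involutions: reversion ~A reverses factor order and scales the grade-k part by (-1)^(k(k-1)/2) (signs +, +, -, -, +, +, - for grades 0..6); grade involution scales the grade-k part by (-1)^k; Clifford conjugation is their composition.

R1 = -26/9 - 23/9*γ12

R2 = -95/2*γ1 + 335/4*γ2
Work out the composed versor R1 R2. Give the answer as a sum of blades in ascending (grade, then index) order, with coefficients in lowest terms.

Distribute over the terms of R1 (each basis-blade product reordered to ascending indices, repeated generators contracted through their squares):
(-26/9) R2 = 1235/9*γ1 - 4355/18*γ2
(-23/9*γ12) R2 = -7705/36*γ1 - 2185/18*γ2
Summing the partial products and collecting blades:
Answer: -2765/36*γ1 - 1090/3*γ2


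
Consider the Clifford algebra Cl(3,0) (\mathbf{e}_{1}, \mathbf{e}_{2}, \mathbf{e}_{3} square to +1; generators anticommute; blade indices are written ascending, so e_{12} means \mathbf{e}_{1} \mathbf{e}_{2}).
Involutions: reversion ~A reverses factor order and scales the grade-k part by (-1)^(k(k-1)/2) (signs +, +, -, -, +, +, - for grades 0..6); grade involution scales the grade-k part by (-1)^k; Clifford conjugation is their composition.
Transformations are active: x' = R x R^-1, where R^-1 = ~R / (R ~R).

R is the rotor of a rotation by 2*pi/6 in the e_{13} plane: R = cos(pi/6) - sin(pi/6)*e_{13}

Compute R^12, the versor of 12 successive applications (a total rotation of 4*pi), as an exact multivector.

Half-angle bookkeeping: 12 applications in e_{13} add up to rotor phase 12*pi/6 = 2 \pi, so R^12 = cos(2 \pi) - sin(2 \pi)*e_{13}.
cos(2 \pi) = 1 and sin(2 \pi) = 0, so R^12 = 1. The total rotation 4*pi is 2 full turns, so every vector returns to itself, yet the rotor is +1, back on the identity sheet (an even number of 2*pi turns).
Answer: 1


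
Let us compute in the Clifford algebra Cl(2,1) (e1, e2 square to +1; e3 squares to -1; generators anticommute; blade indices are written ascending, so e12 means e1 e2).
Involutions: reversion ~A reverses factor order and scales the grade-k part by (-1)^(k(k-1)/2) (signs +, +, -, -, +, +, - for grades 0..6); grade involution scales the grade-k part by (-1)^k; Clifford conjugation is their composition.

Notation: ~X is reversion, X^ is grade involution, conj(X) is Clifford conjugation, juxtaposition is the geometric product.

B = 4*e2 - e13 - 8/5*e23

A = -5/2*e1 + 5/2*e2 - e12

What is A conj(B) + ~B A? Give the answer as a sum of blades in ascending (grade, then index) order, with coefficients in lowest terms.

first term: -10 + 4*e1 + 3/2*e3 + 10*e12 - 8/5*e13 + e23 - 13/2*e123
second term: 10 + 4*e1 - 3/2*e3 + 10*e12 + 8/5*e13 - e23 - 13/2*e123
Answer: 8*e1 + 20*e12 - 13*e123


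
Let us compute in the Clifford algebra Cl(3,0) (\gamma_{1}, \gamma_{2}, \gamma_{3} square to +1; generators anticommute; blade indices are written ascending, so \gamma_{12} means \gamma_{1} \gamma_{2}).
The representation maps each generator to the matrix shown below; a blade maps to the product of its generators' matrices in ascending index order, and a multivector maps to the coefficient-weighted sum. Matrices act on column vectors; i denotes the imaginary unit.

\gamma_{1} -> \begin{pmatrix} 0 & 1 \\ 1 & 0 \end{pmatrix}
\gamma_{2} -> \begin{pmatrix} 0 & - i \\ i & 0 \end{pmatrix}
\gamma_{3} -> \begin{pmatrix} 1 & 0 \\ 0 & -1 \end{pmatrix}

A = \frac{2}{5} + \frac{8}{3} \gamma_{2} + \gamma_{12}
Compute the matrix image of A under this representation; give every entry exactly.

Bivector images (products of the table entries): rho(\gamma_{12}) = rho(\gamma_{1})rho(\gamma_{2}) = \begin{pmatrix} i & 0 \\ 0 & - i \end{pmatrix}.
M = (\frac{2}{5})*1 + (\frac{8}{3})*rho(\gamma_{2}) + (1)*rho(\gamma_{12}), summed entrywise (1 is the identity matrix):
Answer: \begin{pmatrix} \frac{2}{5} + i & - \frac{8 i}{3} \\ \frac{8 i}{3} & \frac{2}{5} - i \end{pmatrix}


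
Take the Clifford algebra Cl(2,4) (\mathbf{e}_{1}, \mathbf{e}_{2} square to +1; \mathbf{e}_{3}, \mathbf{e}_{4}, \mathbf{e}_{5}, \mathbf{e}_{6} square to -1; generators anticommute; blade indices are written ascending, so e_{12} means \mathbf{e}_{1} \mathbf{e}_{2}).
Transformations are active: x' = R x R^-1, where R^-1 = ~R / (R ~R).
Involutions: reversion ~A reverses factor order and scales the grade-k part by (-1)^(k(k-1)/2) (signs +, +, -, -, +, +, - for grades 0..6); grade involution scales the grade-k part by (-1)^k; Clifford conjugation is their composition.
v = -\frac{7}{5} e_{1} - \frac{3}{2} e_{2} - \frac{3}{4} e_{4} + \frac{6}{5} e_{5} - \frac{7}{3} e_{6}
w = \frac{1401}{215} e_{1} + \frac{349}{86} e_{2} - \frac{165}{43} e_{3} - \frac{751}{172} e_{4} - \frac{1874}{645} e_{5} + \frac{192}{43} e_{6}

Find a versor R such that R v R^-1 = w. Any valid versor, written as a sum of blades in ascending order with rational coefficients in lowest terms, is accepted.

Sketch: the shared square -\frac{11653}{3600} makes R = v + w = \frac{220}{43} e_{1} + \frac{110}{43} e_{2} - \frac{165}{43} e_{3} - \frac{220}{43} e_{4} - \frac{220}{129} e_{5} + \frac{275}{129} e_{6} the natural versor; its sandwich fixes that direction, negates (v - w)/2, and sends v to w.
Answer: \frac{220}{43} e_{1} + \frac{110}{43} e_{2} - \frac{165}{43} e_{3} - \frac{220}{43} e_{4} - \frac{220}{129} e_{5} + \frac{275}{129} e_{6}


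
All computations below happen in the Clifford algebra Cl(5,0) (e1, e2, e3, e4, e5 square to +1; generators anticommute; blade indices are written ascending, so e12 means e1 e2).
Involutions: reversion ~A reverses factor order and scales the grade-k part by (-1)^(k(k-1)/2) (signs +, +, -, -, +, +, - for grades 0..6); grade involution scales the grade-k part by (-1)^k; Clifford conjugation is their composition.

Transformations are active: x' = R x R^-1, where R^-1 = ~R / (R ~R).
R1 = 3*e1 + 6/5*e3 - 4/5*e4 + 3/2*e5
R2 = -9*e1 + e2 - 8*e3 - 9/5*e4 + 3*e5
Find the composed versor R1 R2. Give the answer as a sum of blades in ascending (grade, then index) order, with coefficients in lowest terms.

Distribute over the terms of R1 (each basis-blade product reordered to ascending indices, repeated generators contracted through their squares):
(3*e1) R2 = -27 + 3*e12 - 24*e13 - 27/5*e14 + 9*e15
(6/5*e3) R2 = -48/5 + 54/5*e13 - 6/5*e23 - 54/25*e34 + 18/5*e35
(-4/5*e4) R2 = 36/25 - 36/5*e14 + 4/5*e24 - 32/5*e34 - 12/5*e45
(3/2*e5) R2 = 9/2 + 27/2*e15 - 3/2*e25 + 12*e35 + 27/10*e45
Summing the partial products and collecting blades:
Answer: -1533/50 + 3*e12 - 66/5*e13 - 63/5*e14 + 45/2*e15 - 6/5*e23 + 4/5*e24 - 3/2*e25 - 214/25*e34 + 78/5*e35 + 3/10*e45


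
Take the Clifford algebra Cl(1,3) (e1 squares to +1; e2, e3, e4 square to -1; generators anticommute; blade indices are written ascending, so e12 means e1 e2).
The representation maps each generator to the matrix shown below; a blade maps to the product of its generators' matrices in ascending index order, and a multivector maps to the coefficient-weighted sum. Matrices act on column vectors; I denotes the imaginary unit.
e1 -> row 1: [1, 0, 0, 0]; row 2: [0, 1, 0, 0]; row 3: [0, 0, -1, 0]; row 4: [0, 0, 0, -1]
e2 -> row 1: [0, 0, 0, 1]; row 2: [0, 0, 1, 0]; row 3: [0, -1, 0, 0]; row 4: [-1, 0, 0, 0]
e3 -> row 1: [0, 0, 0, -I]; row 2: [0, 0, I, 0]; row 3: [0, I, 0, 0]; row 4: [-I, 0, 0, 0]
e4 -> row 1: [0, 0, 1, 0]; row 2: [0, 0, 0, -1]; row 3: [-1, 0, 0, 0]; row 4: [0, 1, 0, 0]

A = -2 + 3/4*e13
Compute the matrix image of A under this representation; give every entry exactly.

Bivector images (products of the table entries): rho(e13) = rho(e1)rho(e3) = row 1: [0, 0, 0, -I]; row 2: [0, 0, I, 0]; row 3: [0, -I, 0, 0]; row 4: [I, 0, 0, 0].
M = (-2)*1 + (3/4)*rho(e13), summed entrywise (1 is the identity matrix):
Answer: row 1: [-2, 0, 0, -3*I/4]; row 2: [0, -2, 3*I/4, 0]; row 3: [0, -3*I/4, -2, 0]; row 4: [3*I/4, 0, 0, -2]


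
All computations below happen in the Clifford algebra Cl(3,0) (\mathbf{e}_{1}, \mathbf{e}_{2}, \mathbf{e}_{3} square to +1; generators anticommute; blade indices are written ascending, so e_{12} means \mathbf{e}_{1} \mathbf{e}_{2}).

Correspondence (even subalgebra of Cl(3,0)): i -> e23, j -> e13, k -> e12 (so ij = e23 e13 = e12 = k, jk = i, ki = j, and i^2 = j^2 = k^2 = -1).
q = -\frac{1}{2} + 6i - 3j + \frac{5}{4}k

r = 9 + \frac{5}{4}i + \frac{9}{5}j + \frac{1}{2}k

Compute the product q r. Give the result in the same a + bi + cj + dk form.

In blades: q = -\frac{1}{2} + \frac{5}{4} e_{12} - 3 e_{13} + 6 e_{23}, r = 9 + \frac{1}{2} e_{12} + \frac{9}{5} e_{13} + \frac{5}{4} e_{23}.
Distribute q over r term by term (generator squares from the signature, products reordered to ascending indices): (-\frac{1}{2})*r = -\frac{9}{2} - \frac{1}{4} e_{12} - \frac{9}{10} e_{13} - \frac{5}{8} e_{23}; (\frac{5}{4} e_{12})*r = -\frac{5}{8} + \frac{45}{4} e_{12} + \frac{25}{16} e_{13} - \frac{9}{4} e_{23}; (-3 e_{13})*r = \frac{27}{5} + \frac{15}{4} e_{12} - 27 e_{13} - \frac{3}{2} e_{23}; (6 e_{23})*r = -\frac{15}{2} + \frac{54}{5} e_{12} - 3 e_{13} + 54 e_{23}.
Sum: -\frac{289}{40} + \frac{511}{20} e_{12} - \frac{2347}{80} e_{13} + \frac{397}{8} e_{23}; translating back through the correspondence:
Answer: -\frac{289}{40} + \frac{397}{8}i - \frac{2347}{80}j + \frac{511}{20}k


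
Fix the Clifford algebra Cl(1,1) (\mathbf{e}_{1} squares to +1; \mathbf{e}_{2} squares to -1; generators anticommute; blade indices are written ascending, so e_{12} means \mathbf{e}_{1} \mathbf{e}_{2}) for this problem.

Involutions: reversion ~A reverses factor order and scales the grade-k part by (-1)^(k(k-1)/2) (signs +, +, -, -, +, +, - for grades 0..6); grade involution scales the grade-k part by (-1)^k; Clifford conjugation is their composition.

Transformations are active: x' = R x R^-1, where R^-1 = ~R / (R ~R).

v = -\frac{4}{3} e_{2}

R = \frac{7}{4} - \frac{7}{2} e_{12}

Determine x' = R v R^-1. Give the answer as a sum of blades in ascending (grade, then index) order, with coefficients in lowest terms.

~R = \frac{7}{4} + \frac{7}{2} e_{12}, and R ~R = -\frac{147}{16}, so R^-1 = ~R / (-\frac{147}{16}).
R v = -\frac{14}{3} e_{1} - \frac{7}{3} e_{2}
Answer: \frac{16}{9} e_{1} + \frac{20}{9} e_{2}


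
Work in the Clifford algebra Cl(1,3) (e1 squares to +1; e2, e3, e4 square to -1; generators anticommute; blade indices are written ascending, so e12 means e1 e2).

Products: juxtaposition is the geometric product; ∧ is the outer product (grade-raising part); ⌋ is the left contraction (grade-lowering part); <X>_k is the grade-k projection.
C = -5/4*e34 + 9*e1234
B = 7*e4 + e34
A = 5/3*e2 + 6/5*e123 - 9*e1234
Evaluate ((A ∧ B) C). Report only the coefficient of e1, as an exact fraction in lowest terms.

step 1: 35/3*e24 + 5/3*e234 + 42/5*e1234
step 2: -378/5 - 15*e1 + 25/12*e2 + 21/2*e12 + 105*e13 - 175/12*e23
Answer: -15


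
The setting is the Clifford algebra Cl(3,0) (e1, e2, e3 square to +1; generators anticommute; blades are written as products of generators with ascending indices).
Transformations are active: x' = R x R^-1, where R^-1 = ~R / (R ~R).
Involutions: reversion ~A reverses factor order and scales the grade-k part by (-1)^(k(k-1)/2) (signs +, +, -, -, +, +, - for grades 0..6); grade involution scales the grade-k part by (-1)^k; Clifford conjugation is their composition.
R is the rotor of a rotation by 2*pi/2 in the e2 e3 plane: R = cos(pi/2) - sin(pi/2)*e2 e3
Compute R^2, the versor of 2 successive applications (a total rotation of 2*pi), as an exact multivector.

Rotor phase runs at HALF the rotation angle; powers of one rotor simply add phase, so after 2 steps in e2 e3 the phase is 2*pi/2 = pi and R^2 = cos(pi) - sin(pi)*e2 e3.
cos(pi) = -1 and sin(pi) = 0, so R^2 = -1. The total rotation 2*pi is 1 full turn, so every vector returns to itself, yet the rotor is -1, on the OTHER sheet of the double cover (an odd number of 2*pi turns).
Answer: -1


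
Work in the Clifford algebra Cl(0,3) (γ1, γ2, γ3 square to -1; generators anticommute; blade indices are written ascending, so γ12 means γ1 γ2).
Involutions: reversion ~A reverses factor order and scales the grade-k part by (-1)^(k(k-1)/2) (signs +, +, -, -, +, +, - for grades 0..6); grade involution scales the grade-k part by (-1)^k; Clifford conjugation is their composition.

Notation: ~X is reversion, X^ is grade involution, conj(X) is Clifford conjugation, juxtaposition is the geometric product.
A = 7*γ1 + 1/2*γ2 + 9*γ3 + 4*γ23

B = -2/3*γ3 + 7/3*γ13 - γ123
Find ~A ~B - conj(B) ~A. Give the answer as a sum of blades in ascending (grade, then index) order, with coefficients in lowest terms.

first term: 6 - 17*γ1 - 8/3*γ2 + 49/3*γ3 - 55/3*γ12 - 25/6*γ13 - 22/3*γ23 + 7/6*γ123
second term: -6 + 17*γ1 - 8/3*γ2 - 49/3*γ3 + 55/3*γ12 - 31/6*γ13 + 20/3*γ23 + 7/6*γ123
Answer: 12 - 34*γ1 + 98/3*γ3 - 110/3*γ12 + γ13 - 14*γ23


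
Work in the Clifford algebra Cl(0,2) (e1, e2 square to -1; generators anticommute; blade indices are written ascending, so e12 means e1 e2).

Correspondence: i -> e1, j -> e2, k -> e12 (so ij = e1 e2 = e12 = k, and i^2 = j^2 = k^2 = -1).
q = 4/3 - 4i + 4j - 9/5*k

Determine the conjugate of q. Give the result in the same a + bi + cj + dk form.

In blades: q = 4/3 - 4*e1 + 4*e2 - 9/5*e12.
Conjugation here is Clifford conjugation: the scalar is fixed and the grade-1 and grade-2 blades all flip sign, giving 4/3 + 4*e1 - 4*e2 + 9/5*e12; translating back:
Answer: 4/3 + 4i - 4j + 9/5*k


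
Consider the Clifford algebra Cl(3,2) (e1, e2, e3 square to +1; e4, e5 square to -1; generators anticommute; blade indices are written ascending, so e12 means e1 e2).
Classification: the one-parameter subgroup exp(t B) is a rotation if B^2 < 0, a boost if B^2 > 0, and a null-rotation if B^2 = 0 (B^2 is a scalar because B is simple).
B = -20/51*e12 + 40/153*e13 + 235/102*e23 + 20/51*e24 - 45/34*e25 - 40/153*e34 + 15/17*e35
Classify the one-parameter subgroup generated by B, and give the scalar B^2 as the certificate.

B^2 term by term: the squares give (-20/51)^2*(e12)^2 + (40/153)^2*(e13)^2 + (235/102)^2*(e23)^2 + (20/51)^2*(e24)^2 + (-45/34)^2*(e25)^2 + (-40/153)^2*(e34)^2 + (15/17)^2*(e35)^2 = 400/2601*(-1) + 1600/23409*(-1) + 55225/10404*(-1) + 400/2601*(+1) + 2025/1156*(+1) + 1600/23409*(+1) + 225/289*(+1) = -25/9 (each basis 2-blade squares to minus the product of its generators' squares); cross terms between blades sharing an index anticommute and cancel; the commuting (index-disjoint) pairs give grade-4 terms 2*c*c'*(blade product), which cancel blade by blade — e1234: 1600/7803 - 1600/7803 = 0; e1235: -200/289 + 200/289 = 0; e2345: -200/289 + 200/289 = 0 — confirming B is simple. So B^2 = -25/9.
Answer: rotation, certificate B^2 = -25/9. Note: conjugating B changes its blade decomposition but never the scalar B^2 = -25/9, whose sign settles the classification.


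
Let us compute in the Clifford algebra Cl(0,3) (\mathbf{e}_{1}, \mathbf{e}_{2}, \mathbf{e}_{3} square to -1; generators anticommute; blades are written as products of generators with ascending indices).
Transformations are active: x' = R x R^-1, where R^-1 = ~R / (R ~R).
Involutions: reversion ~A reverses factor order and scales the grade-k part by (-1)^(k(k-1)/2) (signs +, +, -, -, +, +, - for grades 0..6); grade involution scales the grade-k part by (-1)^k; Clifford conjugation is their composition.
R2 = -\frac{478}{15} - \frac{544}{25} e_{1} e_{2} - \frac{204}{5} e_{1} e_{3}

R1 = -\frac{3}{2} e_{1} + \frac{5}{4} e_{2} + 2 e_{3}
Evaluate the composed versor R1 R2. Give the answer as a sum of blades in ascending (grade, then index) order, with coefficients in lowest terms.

Distribute over the terms of R1 (each basis-blade product reordered to ascending indices, repeated generators contracted through their squares):
(-\frac{3}{2} e_{1}) R2 = \frac{239}{5} e_{1} - \frac{816}{25} e_{2} - \frac{306}{5} e_{3}
(\frac{5}{4} e_{2}) R2 = -\frac{136}{5} e_{1} - \frac{239}{6} e_{2} + 51 e_{1} e_{2} e_{3}
(2 e_{3}) R2 = -\frac{408}{5} e_{1} - \frac{956}{15} e_{3} - \frac{1088}{25} e_{1} e_{2} e_{3}
Summing the partial products and collecting blades:
Answer: -61 e_{1} - \frac{10871}{150} e_{2} - \frac{1874}{15} e_{3} + \frac{187}{25} e_{1} e_{2} e_{3}


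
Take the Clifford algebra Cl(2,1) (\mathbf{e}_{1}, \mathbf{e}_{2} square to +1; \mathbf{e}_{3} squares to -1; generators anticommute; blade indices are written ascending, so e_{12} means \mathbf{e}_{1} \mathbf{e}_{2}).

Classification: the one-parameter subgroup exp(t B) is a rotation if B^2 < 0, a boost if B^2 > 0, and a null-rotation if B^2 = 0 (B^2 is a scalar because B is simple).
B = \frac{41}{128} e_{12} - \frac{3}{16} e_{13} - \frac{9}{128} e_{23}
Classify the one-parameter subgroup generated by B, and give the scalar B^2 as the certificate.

B^2 term by term: the squares give (\frac{41}{128})^2*(e_{12})^2 + (-\frac{3}{16})^2*(e_{13})^2 + (-\frac{9}{128})^2*(e_{23})^2 = \frac{1681}{16384}*(-1) + \frac{9}{256}*(+1) + \frac{81}{16384}*(+1) = -\frac{1}{16} (each basis 2-blade squares to minus the product of its generators' squares); cross terms between blades sharing an index anticommute and cancel. So B^2 = -\frac{1}{16}.
Answer: rotation, certificate B^2 = -\frac{1}{16}. No conjugation can change B^2 = -\frac{1}{16}; the sign gives the class.


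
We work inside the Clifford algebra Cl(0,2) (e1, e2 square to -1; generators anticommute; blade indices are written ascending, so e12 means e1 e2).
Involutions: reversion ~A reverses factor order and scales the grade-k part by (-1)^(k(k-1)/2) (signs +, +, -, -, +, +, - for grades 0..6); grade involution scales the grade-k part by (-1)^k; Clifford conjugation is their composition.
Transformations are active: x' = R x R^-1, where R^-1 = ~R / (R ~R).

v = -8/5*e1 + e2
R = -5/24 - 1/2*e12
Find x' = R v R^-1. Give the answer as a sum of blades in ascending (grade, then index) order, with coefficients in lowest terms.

~R = -5/24 + 1/2*e12, and R ~R = 169/576, so R^-1 = ~R / (169/576).
R v = 5/6*e1 + 71/120*e2
Answer: 352/845*e1 - 311/169*e2


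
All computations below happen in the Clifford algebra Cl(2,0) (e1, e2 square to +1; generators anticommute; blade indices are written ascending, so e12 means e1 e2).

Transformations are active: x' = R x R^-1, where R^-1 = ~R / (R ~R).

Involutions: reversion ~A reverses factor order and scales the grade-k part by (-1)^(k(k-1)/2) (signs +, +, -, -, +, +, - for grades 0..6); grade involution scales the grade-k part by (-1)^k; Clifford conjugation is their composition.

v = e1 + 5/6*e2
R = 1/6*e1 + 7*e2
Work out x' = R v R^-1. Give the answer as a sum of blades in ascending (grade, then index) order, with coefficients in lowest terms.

~R = 1/6*e1 + 7*e2, and R ~R = 1765/36, so R^-1 = ~R / (1765/36).
R v = 6 - 247/36*e12
Answer: -1693/1765*e1 + 9319/10590*e2


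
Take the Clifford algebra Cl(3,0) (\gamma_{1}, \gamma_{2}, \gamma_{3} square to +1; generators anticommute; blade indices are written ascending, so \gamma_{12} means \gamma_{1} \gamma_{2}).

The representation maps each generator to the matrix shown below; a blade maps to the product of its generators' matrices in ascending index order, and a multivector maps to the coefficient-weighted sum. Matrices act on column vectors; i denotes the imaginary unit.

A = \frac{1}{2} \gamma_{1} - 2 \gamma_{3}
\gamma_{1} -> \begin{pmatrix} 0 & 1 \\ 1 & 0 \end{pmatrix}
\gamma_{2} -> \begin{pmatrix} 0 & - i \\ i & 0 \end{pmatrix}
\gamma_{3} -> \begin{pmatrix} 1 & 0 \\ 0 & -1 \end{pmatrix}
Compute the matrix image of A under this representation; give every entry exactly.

M = (\frac{1}{2})*rho(\gamma_{1}) + (-2)*rho(\gamma_{3}), summed entrywise:
Answer: \begin{pmatrix} -2 & \frac{1}{2} \\ \frac{1}{2} & 2 \end{pmatrix}


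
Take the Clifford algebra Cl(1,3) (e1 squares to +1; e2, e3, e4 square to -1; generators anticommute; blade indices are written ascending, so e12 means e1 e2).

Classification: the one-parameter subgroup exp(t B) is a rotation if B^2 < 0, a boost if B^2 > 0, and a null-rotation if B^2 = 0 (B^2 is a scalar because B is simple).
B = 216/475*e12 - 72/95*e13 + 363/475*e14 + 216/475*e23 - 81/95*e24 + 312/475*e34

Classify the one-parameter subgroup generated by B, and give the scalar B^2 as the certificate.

B^2 term by term: the squares give (216/475)^2*(e12)^2 + (-72/95)^2*(e13)^2 + (363/475)^2*(e14)^2 + (216/475)^2*(e23)^2 + (-81/95)^2*(e24)^2 + (312/475)^2*(e34)^2 = 46656/225625*(+1) + 5184/9025*(+1) + 131769/225625*(+1) + 46656/225625*(-1) + 6561/9025*(-1) + 97344/225625*(-1) = 0 (each basis 2-blade squares to minus the product of its generators' squares); cross terms between blades sharing an index anticommute and cancel; the commuting (index-disjoint) pairs give grade-4 terms 2*c*c'*(blade product), which cancel blade by blade — e1234: 134784/225625 - 11664/9025 + 156816/225625 = 0 — confirming B is simple. So B^2 = 0.
Answer: null-rotation, certificate B^2 = 0. One invariant decides it: the square 0 survives every conjugation, and its sign is exactly the classification.


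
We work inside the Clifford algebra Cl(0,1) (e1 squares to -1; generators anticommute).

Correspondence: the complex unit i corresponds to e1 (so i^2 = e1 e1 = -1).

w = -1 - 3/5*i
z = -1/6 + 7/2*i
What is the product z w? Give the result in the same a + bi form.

In blades: z = -1/6 + 7/2*e1, w = -1 - 3/5*e1.
Distribute z over w term by term (generator squares from the signature, products reordered to ascending indices): (-1/6)*w = 1/6 + 1/10*e1; (7/2*e1)*w = 21/10 - 7/2*e1.
Sum: 34/15 - 17/5*e1; translating back through the correspondence:
Answer: 34/15 - 17/5*i
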